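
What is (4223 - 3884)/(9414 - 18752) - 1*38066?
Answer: -355460647/9338 ≈ -38066.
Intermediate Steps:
(4223 - 3884)/(9414 - 18752) - 1*38066 = 339/(-9338) - 38066 = 339*(-1/9338) - 38066 = -339/9338 - 38066 = -355460647/9338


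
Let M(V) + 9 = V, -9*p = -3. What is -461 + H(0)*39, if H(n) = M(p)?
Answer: -799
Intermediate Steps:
p = 1/3 (p = -1/9*(-3) = 1/3 ≈ 0.33333)
M(V) = -9 + V
H(n) = -26/3 (H(n) = -9 + 1/3 = -26/3)
-461 + H(0)*39 = -461 - 26/3*39 = -461 - 338 = -799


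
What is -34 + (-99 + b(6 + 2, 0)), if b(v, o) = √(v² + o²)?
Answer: -125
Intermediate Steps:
b(v, o) = √(o² + v²)
-34 + (-99 + b(6 + 2, 0)) = -34 + (-99 + √(0² + (6 + 2)²)) = -34 + (-99 + √(0 + 8²)) = -34 + (-99 + √(0 + 64)) = -34 + (-99 + √64) = -34 + (-99 + 8) = -34 - 91 = -125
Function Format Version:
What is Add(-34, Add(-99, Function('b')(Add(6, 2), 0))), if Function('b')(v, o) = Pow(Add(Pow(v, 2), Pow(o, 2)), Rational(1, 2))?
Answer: -125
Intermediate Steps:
Function('b')(v, o) = Pow(Add(Pow(o, 2), Pow(v, 2)), Rational(1, 2))
Add(-34, Add(-99, Function('b')(Add(6, 2), 0))) = Add(-34, Add(-99, Pow(Add(Pow(0, 2), Pow(Add(6, 2), 2)), Rational(1, 2)))) = Add(-34, Add(-99, Pow(Add(0, Pow(8, 2)), Rational(1, 2)))) = Add(-34, Add(-99, Pow(Add(0, 64), Rational(1, 2)))) = Add(-34, Add(-99, Pow(64, Rational(1, 2)))) = Add(-34, Add(-99, 8)) = Add(-34, -91) = -125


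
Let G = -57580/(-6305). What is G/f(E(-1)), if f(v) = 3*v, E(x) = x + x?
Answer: -5758/3783 ≈ -1.5221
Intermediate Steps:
E(x) = 2*x
G = 11516/1261 (G = -57580*(-1/6305) = 11516/1261 ≈ 9.1324)
G/f(E(-1)) = 11516/(1261*((3*(2*(-1))))) = 11516/(1261*((3*(-2)))) = (11516/1261)/(-6) = (11516/1261)*(-1/6) = -5758/3783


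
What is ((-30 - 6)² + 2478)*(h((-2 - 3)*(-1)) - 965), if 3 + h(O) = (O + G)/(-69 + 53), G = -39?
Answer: -14580849/4 ≈ -3.6452e+6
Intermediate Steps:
h(O) = -9/16 - O/16 (h(O) = -3 + (O - 39)/(-69 + 53) = -3 + (-39 + O)/(-16) = -3 - (-39 + O)/16 = -3 + (39/16 - O/16) = -9/16 - O/16)
((-30 - 6)² + 2478)*(h((-2 - 3)*(-1)) - 965) = ((-30 - 6)² + 2478)*((-9/16 - (-2 - 3)*(-1)/16) - 965) = ((-36)² + 2478)*((-9/16 - (-5)*(-1)/16) - 965) = (1296 + 2478)*((-9/16 - 1/16*5) - 965) = 3774*((-9/16 - 5/16) - 965) = 3774*(-7/8 - 965) = 3774*(-7727/8) = -14580849/4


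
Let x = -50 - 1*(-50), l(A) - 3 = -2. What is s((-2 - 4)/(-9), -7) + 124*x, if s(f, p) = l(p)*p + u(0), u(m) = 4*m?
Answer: -7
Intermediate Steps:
l(A) = 1 (l(A) = 3 - 2 = 1)
x = 0 (x = -50 + 50 = 0)
s(f, p) = p (s(f, p) = 1*p + 4*0 = p + 0 = p)
s((-2 - 4)/(-9), -7) + 124*x = -7 + 124*0 = -7 + 0 = -7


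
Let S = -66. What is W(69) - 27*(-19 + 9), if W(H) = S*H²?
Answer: -313956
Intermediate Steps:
W(H) = -66*H²
W(69) - 27*(-19 + 9) = -66*69² - 27*(-19 + 9) = -66*4761 - 27*(-10) = -314226 - 1*(-270) = -314226 + 270 = -313956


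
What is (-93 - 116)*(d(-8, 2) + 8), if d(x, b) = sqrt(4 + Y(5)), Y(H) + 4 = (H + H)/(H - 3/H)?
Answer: -1672 - 95*sqrt(11) ≈ -1987.1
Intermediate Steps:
Y(H) = -4 + 2*H/(H - 3/H) (Y(H) = -4 + (H + H)/(H - 3/H) = -4 + (2*H)/(H - 3/H) = -4 + 2*H/(H - 3/H))
d(x, b) = 5*sqrt(11)/11 (d(x, b) = sqrt(4 + 2*(6 - 1*5**2)/(-3 + 5**2)) = sqrt(4 + 2*(6 - 1*25)/(-3 + 25)) = sqrt(4 + 2*(6 - 25)/22) = sqrt(4 + 2*(1/22)*(-19)) = sqrt(4 - 19/11) = sqrt(25/11) = 5*sqrt(11)/11)
(-93 - 116)*(d(-8, 2) + 8) = (-93 - 116)*(5*sqrt(11)/11 + 8) = -209*(8 + 5*sqrt(11)/11) = -1672 - 95*sqrt(11)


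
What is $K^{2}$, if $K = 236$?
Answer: $55696$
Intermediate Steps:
$K^{2} = 236^{2} = 55696$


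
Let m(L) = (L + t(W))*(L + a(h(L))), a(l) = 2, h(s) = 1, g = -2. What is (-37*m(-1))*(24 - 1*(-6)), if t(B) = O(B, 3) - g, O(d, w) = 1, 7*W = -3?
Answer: -2220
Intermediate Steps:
W = -3/7 (W = (⅐)*(-3) = -3/7 ≈ -0.42857)
t(B) = 3 (t(B) = 1 - 1*(-2) = 1 + 2 = 3)
m(L) = (2 + L)*(3 + L) (m(L) = (L + 3)*(L + 2) = (3 + L)*(2 + L) = (2 + L)*(3 + L))
(-37*m(-1))*(24 - 1*(-6)) = (-37*(6 + (-1)² + 5*(-1)))*(24 - 1*(-6)) = (-37*(6 + 1 - 5))*(24 + 6) = -37*2*30 = -74*30 = -2220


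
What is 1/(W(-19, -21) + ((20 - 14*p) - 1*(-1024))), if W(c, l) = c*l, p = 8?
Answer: 1/1331 ≈ 0.00075131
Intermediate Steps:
1/(W(-19, -21) + ((20 - 14*p) - 1*(-1024))) = 1/(-19*(-21) + ((20 - 14*8) - 1*(-1024))) = 1/(399 + ((20 - 112) + 1024)) = 1/(399 + (-92 + 1024)) = 1/(399 + 932) = 1/1331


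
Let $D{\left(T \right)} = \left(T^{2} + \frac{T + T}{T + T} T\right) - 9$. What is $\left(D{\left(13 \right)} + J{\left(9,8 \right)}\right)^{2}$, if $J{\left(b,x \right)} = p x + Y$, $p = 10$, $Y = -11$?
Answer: $58564$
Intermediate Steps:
$D{\left(T \right)} = -9 + T + T^{2}$ ($D{\left(T \right)} = \left(T^{2} + \frac{2 T}{2 T} T\right) - 9 = \left(T^{2} + 2 T \frac{1}{2 T} T\right) - 9 = \left(T^{2} + 1 T\right) - 9 = \left(T^{2} + T\right) - 9 = \left(T + T^{2}\right) - 9 = -9 + T + T^{2}$)
$J{\left(b,x \right)} = -11 + 10 x$ ($J{\left(b,x \right)} = 10 x - 11 = -11 + 10 x$)
$\left(D{\left(13 \right)} + J{\left(9,8 \right)}\right)^{2} = \left(\left(-9 + 13 + 13^{2}\right) + \left(-11 + 10 \cdot 8\right)\right)^{2} = \left(\left(-9 + 13 + 169\right) + \left(-11 + 80\right)\right)^{2} = \left(173 + 69\right)^{2} = 242^{2} = 58564$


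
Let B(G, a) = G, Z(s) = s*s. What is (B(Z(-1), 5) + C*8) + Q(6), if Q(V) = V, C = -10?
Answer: -73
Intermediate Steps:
Z(s) = s**2
(B(Z(-1), 5) + C*8) + Q(6) = ((-1)**2 - 10*8) + 6 = (1 - 80) + 6 = -79 + 6 = -73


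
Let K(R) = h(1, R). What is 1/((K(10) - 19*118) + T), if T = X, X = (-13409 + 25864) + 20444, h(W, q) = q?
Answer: 1/30667 ≈ 3.2608e-5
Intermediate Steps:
K(R) = R
X = 32899 (X = 12455 + 20444 = 32899)
T = 32899
1/((K(10) - 19*118) + T) = 1/((10 - 19*118) + 32899) = 1/((10 - 2242) + 32899) = 1/(-2232 + 32899) = 1/30667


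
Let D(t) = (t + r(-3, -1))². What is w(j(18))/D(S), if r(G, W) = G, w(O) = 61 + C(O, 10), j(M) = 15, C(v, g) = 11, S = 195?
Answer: 1/512 ≈ 0.0019531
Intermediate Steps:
w(O) = 72 (w(O) = 61 + 11 = 72)
D(t) = (-3 + t)² (D(t) = (t - 3)² = (-3 + t)²)
w(j(18))/D(S) = 72/((-3 + 195)²) = 72/(192²) = 72/36864 = 72*(1/36864) = 1/512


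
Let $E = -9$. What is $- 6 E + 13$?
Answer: $67$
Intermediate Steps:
$- 6 E + 13 = \left(-6\right) \left(-9\right) + 13 = 54 + 13 = 67$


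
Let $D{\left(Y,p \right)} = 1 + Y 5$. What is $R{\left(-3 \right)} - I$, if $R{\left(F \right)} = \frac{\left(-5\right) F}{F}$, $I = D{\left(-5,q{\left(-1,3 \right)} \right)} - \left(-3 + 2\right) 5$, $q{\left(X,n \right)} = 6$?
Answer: $14$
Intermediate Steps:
$D{\left(Y,p \right)} = 1 + 5 Y$
$I = -19$ ($I = \left(1 + 5 \left(-5\right)\right) - \left(-3 + 2\right) 5 = \left(1 - 25\right) - \left(-1\right) 5 = -24 - -5 = -24 + 5 = -19$)
$R{\left(F \right)} = -5$
$R{\left(-3 \right)} - I = -5 - -19 = -5 + 19 = 14$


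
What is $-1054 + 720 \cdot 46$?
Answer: $32066$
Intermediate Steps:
$-1054 + 720 \cdot 46 = -1054 + 33120 = 32066$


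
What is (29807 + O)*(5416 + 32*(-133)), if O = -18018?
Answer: 13675240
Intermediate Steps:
(29807 + O)*(5416 + 32*(-133)) = (29807 - 18018)*(5416 + 32*(-133)) = 11789*(5416 - 4256) = 11789*1160 = 13675240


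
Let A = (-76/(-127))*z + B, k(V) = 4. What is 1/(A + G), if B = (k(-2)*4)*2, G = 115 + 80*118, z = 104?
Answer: 127/1225453 ≈ 0.00010364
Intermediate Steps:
G = 9555 (G = 115 + 9440 = 9555)
B = 32 (B = (4*4)*2 = 16*2 = 32)
A = 11968/127 (A = -76/(-127)*104 + 32 = -76*(-1/127)*104 + 32 = (76/127)*104 + 32 = 7904/127 + 32 = 11968/127 ≈ 94.236)
1/(A + G) = 1/(11968/127 + 9555) = 1/(1225453/127) = 127/1225453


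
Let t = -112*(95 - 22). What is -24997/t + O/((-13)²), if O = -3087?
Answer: -3002117/197392 ≈ -15.209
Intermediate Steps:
t = -8176 (t = -112*73 = -8176)
-24997/t + O/((-13)²) = -24997/(-8176) - 3087/((-13)²) = -24997*(-1/8176) - 3087/169 = 3571/1168 - 3087*1/169 = 3571/1168 - 3087/169 = -3002117/197392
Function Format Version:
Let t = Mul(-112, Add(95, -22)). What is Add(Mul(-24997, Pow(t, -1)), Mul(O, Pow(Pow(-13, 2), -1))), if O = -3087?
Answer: Rational(-3002117, 197392) ≈ -15.209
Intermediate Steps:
t = -8176 (t = Mul(-112, 73) = -8176)
Add(Mul(-24997, Pow(t, -1)), Mul(O, Pow(Pow(-13, 2), -1))) = Add(Mul(-24997, Pow(-8176, -1)), Mul(-3087, Pow(Pow(-13, 2), -1))) = Add(Mul(-24997, Rational(-1, 8176)), Mul(-3087, Pow(169, -1))) = Add(Rational(3571, 1168), Mul(-3087, Rational(1, 169))) = Add(Rational(3571, 1168), Rational(-3087, 169)) = Rational(-3002117, 197392)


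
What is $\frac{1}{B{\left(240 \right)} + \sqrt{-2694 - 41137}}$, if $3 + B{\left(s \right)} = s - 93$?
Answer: $\frac{144}{64567} - \frac{i \sqrt{43831}}{64567} \approx 0.0022302 - 0.0032425 i$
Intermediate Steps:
$B{\left(s \right)} = -96 + s$ ($B{\left(s \right)} = -3 + \left(s - 93\right) = -3 + \left(-93 + s\right) = -96 + s$)
$\frac{1}{B{\left(240 \right)} + \sqrt{-2694 - 41137}} = \frac{1}{\left(-96 + 240\right) + \sqrt{-2694 - 41137}} = \frac{1}{144 + \sqrt{-43831}} = \frac{1}{144 + i \sqrt{43831}}$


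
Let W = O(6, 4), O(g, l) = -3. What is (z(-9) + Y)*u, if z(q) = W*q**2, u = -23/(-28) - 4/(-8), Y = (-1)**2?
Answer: -4477/14 ≈ -319.79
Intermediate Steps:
Y = 1
W = -3
u = 37/28 (u = -23*(-1/28) - 4*(-1/8) = 23/28 + 1/2 = 37/28 ≈ 1.3214)
z(q) = -3*q**2
(z(-9) + Y)*u = (-3*(-9)**2 + 1)*(37/28) = (-3*81 + 1)*(37/28) = (-243 + 1)*(37/28) = -242*37/28 = -4477/14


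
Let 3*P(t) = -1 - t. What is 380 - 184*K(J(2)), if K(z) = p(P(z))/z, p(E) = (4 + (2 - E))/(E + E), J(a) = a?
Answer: 702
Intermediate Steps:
P(t) = -⅓ - t/3 (P(t) = (-1 - t)/3 = -⅓ - t/3)
p(E) = (6 - E)/(2*E) (p(E) = (6 - E)/((2*E)) = (6 - E)*(1/(2*E)) = (6 - E)/(2*E))
K(z) = (19/3 + z/3)/(2*z*(-⅓ - z/3)) (K(z) = ((6 - (-⅓ - z/3))/(2*(-⅓ - z/3)))/z = ((6 + (⅓ + z/3))/(2*(-⅓ - z/3)))/z = ((19/3 + z/3)/(2*(-⅓ - z/3)))/z = (19/3 + z/3)/(2*z*(-⅓ - z/3)))
380 - 184*K(J(2)) = 380 - 92*(-19 - 1*2)/(2*(1 + 2)) = 380 - 92*(-19 - 2)/(2*3) = 380 - 92*(-21)/(2*3) = 380 - 184*(-7/4) = 380 + 322 = 702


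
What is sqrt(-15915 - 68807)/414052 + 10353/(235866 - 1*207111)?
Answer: 3451/9585 + I*sqrt(84722)/414052 ≈ 0.36004 + 0.00070298*I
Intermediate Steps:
sqrt(-15915 - 68807)/414052 + 10353/(235866 - 1*207111) = sqrt(-84722)*(1/414052) + 10353/(235866 - 207111) = (I*sqrt(84722))*(1/414052) + 10353/28755 = I*sqrt(84722)/414052 + 10353*(1/28755) = I*sqrt(84722)/414052 + 3451/9585 = 3451/9585 + I*sqrt(84722)/414052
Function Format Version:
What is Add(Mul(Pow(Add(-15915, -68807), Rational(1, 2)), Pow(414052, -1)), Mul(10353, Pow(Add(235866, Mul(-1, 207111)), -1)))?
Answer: Add(Rational(3451, 9585), Mul(Rational(1, 414052), I, Pow(84722, Rational(1, 2)))) ≈ Add(0.36004, Mul(0.00070298, I))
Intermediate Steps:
Add(Mul(Pow(Add(-15915, -68807), Rational(1, 2)), Pow(414052, -1)), Mul(10353, Pow(Add(235866, Mul(-1, 207111)), -1))) = Add(Mul(Pow(-84722, Rational(1, 2)), Rational(1, 414052)), Mul(10353, Pow(Add(235866, -207111), -1))) = Add(Mul(Mul(I, Pow(84722, Rational(1, 2))), Rational(1, 414052)), Mul(10353, Pow(28755, -1))) = Add(Mul(Rational(1, 414052), I, Pow(84722, Rational(1, 2))), Mul(10353, Rational(1, 28755))) = Add(Mul(Rational(1, 414052), I, Pow(84722, Rational(1, 2))), Rational(3451, 9585)) = Add(Rational(3451, 9585), Mul(Rational(1, 414052), I, Pow(84722, Rational(1, 2))))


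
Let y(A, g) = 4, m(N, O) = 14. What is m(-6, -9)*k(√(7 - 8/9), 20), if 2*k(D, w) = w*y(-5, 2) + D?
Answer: 560 + 7*√55/3 ≈ 577.30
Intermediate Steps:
k(D, w) = D/2 + 2*w (k(D, w) = (w*4 + D)/2 = (4*w + D)/2 = (D + 4*w)/2 = D/2 + 2*w)
m(-6, -9)*k(√(7 - 8/9), 20) = 14*(√(7 - 8/9)/2 + 2*20) = 14*(√(7 - 8*⅑)/2 + 40) = 14*(√(7 - 8/9)/2 + 40) = 14*(√(55/9)/2 + 40) = 14*((√55/3)/2 + 40) = 14*(√55/6 + 40) = 14*(40 + √55/6) = 560 + 7*√55/3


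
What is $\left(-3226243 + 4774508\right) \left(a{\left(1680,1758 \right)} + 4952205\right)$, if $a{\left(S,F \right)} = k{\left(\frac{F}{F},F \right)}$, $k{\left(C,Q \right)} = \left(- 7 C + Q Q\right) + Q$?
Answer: $12455048757800$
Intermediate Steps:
$k{\left(C,Q \right)} = Q + Q^{2} - 7 C$ ($k{\left(C,Q \right)} = \left(- 7 C + Q^{2}\right) + Q = \left(Q^{2} - 7 C\right) + Q = Q + Q^{2} - 7 C$)
$a{\left(S,F \right)} = -7 + F + F^{2}$ ($a{\left(S,F \right)} = F + F^{2} - 7 \frac{F}{F} = F + F^{2} - 7 = -7 + F + F^{2}$)
$\left(-3226243 + 4774508\right) \left(a{\left(1680,1758 \right)} + 4952205\right) = \left(-3226243 + 4774508\right) \left(\left(-7 + 1758 + 1758^{2}\right) + 4952205\right) = 1548265 \left(\left(-7 + 1758 + 3090564\right) + 4952205\right) = 1548265 \left(3092315 + 4952205\right) = 1548265 \cdot 8044520 = 12455048757800$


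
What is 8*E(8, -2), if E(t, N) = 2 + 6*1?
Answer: 64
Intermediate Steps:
E(t, N) = 8 (E(t, N) = 2 + 6 = 8)
8*E(8, -2) = 8*8 = 64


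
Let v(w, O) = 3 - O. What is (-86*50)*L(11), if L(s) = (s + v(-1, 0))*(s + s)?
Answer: -1324400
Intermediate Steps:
L(s) = 2*s*(3 + s) (L(s) = (s + (3 - 1*0))*(s + s) = (s + (3 + 0))*(2*s) = (s + 3)*(2*s) = (3 + s)*(2*s) = 2*s*(3 + s))
(-86*50)*L(11) = (-86*50)*(2*11*(3 + 11)) = -8600*11*14 = -4300*308 = -1324400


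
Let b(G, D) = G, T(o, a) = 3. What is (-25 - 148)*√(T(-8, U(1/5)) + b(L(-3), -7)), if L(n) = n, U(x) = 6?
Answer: 0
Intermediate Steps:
(-25 - 148)*√(T(-8, U(1/5)) + b(L(-3), -7)) = (-25 - 148)*√(3 - 3) = -173*√0 = -173*0 = 0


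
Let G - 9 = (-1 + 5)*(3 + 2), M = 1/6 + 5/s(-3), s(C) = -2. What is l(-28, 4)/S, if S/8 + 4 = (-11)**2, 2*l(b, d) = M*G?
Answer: -203/5616 ≈ -0.036147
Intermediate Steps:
M = -7/3 (M = 1/6 + 5/(-2) = 1*(1/6) + 5*(-1/2) = 1/6 - 5/2 = -7/3 ≈ -2.3333)
G = 29 (G = 9 + (-1 + 5)*(3 + 2) = 9 + 4*5 = 9 + 20 = 29)
l(b, d) = -203/6 (l(b, d) = (-7/3*29)/2 = (1/2)*(-203/3) = -203/6)
S = 936 (S = -32 + 8*(-11)**2 = -32 + 8*121 = -32 + 968 = 936)
l(-28, 4)/S = -203/6/936 = -203/6*1/936 = -203/5616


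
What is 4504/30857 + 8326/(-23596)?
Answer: -75319499/364050886 ≈ -0.20689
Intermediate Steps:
4504/30857 + 8326/(-23596) = 4504*(1/30857) + 8326*(-1/23596) = 4504/30857 - 4163/11798 = -75319499/364050886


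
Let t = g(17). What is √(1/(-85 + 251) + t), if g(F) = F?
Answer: √468618/166 ≈ 4.1238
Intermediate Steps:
t = 17
√(1/(-85 + 251) + t) = √(1/(-85 + 251) + 17) = √(1/166 + 17) = √(2823/166) = √468618/166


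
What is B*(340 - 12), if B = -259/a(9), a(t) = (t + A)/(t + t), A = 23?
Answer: -95571/2 ≈ -47786.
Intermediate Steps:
a(t) = (23 + t)/(2*t) (a(t) = (t + 23)/(t + t) = (23 + t)/((2*t)) = (23 + t)*(1/(2*t)) = (23 + t)/(2*t))
B = -2331/16 (B = -259*18/(23 + 9) = -259/((½)*(⅑)*32) = -259/16/9 = -259*9/16 = -2331/16 ≈ -145.69)
B*(340 - 12) = -2331*(340 - 12)/16 = -2331/16*328 = -95571/2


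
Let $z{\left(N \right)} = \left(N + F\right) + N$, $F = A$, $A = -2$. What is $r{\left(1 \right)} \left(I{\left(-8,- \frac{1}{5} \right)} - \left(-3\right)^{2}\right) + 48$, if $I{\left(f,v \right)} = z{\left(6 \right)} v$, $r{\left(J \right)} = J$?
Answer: $37$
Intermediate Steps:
$F = -2$
$z{\left(N \right)} = -2 + 2 N$ ($z{\left(N \right)} = \left(N - 2\right) + N = \left(-2 + N\right) + N = -2 + 2 N$)
$I{\left(f,v \right)} = 10 v$ ($I{\left(f,v \right)} = \left(-2 + 2 \cdot 6\right) v = \left(-2 + 12\right) v = 10 v$)
$r{\left(1 \right)} \left(I{\left(-8,- \frac{1}{5} \right)} - \left(-3\right)^{2}\right) + 48 = 1 \left(10 \left(- \frac{1}{5}\right) - \left(-3\right)^{2}\right) + 48 = 1 \left(10 \left(\left(-1\right) \frac{1}{5}\right) - 9\right) + 48 = 1 \left(10 \left(- \frac{1}{5}\right) - 9\right) + 48 = 1 \left(-2 - 9\right) + 48 = 1 \left(-11\right) + 48 = -11 + 48 = 37$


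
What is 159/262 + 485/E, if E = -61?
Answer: -117371/15982 ≈ -7.3439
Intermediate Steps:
159/262 + 485/E = 159/262 + 485/(-61) = 159*(1/262) + 485*(-1/61) = 159/262 - 485/61 = -117371/15982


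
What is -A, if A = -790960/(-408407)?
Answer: -790960/408407 ≈ -1.9367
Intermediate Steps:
A = 790960/408407 (A = -790960*(-1/408407) = 790960/408407 ≈ 1.9367)
-A = -1*790960/408407 = -790960/408407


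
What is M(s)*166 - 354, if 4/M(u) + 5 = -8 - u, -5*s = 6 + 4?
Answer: -4558/11 ≈ -414.36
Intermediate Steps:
s = -2 (s = -(6 + 4)/5 = -⅕*10 = -2)
M(u) = 4/(-13 - u) (M(u) = 4/(-5 + (-8 - u)) = 4/(-13 - u))
M(s)*166 - 354 = -4/(13 - 2)*166 - 354 = -4/11*166 - 354 = -664/11 - 354 = -4558/11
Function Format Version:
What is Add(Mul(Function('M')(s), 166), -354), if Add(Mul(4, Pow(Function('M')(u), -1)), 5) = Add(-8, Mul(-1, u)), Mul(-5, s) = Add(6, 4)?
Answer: Rational(-4558, 11) ≈ -414.36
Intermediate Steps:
s = -2 (s = Mul(Rational(-1, 5), Add(6, 4)) = Mul(Rational(-1, 5), 10) = -2)
Function('M')(u) = Mul(4, Pow(Add(-13, Mul(-1, u)), -1)) (Function('M')(u) = Mul(4, Pow(Add(-5, Add(-8, Mul(-1, u))), -1)) = Mul(4, Pow(Add(-13, Mul(-1, u)), -1)))
Add(Mul(Function('M')(s), 166), -354) = Add(Mul(Mul(-4, Pow(Add(13, -2), -1)), 166), -354) = Add(Mul(Mul(-4, Pow(11, -1)), 166), -354) = Add(Mul(Mul(-4, Rational(1, 11)), 166), -354) = Add(Mul(Rational(-4, 11), 166), -354) = Add(Rational(-664, 11), -354) = Rational(-4558, 11)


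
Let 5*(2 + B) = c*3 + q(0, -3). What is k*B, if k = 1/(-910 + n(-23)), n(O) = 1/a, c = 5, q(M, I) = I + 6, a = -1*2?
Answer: -16/9105 ≈ -0.0017573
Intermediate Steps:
a = -2
q(M, I) = 6 + I
B = 8/5 (B = -2 + (5*3 + (6 - 3))/5 = -2 + (15 + 3)/5 = -2 + (1/5)*18 = -2 + 18/5 = 8/5 ≈ 1.6000)
n(O) = -1/2 (n(O) = 1/(-2) = -1/2)
k = -2/1821 (k = 1/(-910 - 1/2) = 1/(-1821/2) = -2/1821 ≈ -0.0010983)
k*B = -2/1821*8/5 = -16/9105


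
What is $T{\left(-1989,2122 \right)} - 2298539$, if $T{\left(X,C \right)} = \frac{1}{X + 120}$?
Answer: $- \frac{4295969392}{1869} \approx -2.2985 \cdot 10^{6}$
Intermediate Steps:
$T{\left(X,C \right)} = \frac{1}{120 + X}$
$T{\left(-1989,2122 \right)} - 2298539 = \frac{1}{120 - 1989} - 2298539 = \frac{1}{-1869} - 2298539 = - \frac{1}{1869} - 2298539 = - \frac{4295969392}{1869}$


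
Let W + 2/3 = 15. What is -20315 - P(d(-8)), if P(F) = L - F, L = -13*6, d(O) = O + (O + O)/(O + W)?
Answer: -384703/19 ≈ -20248.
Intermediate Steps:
W = 43/3 (W = -2/3 + 15 = 43/3 ≈ 14.333)
d(O) = O + 2*O/(43/3 + O) (d(O) = O + (O + O)/(O + 43/3) = O + (2*O)/(43/3 + O) = O + 2*O/(43/3 + O))
L = -78
P(F) = -78 - F
-20315 - P(d(-8)) = -20315 - (-78 - (-8)*(49 + 3*(-8))/(43 + 3*(-8))) = -20315 - (-78 - (-8)*(49 - 24)/(43 - 24)) = -20315 - (-78 - (-8)*25/19) = -20315 - (-78 - 1*(-200/19)) = -20315 - (-78 + 200/19) = -20315 - 1*(-1282/19) = -20315 + 1282/19 = -384703/19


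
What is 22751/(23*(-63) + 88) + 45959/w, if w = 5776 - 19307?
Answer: -370393980/18415691 ≈ -20.113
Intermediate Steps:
w = -13531
22751/(23*(-63) + 88) + 45959/w = 22751/(23*(-63) + 88) + 45959/(-13531) = 22751/(-1449 + 88) + 45959*(-1/13531) = 22751/(-1361) - 45959/13531 = 22751*(-1/1361) - 45959/13531 = -22751/1361 - 45959/13531 = -370393980/18415691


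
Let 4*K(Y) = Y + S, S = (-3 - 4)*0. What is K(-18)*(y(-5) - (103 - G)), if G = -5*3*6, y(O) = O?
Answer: 891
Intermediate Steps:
S = 0 (S = -7*0 = 0)
K(Y) = Y/4 (K(Y) = (Y + 0)/4 = Y/4)
G = -90 (G = -15*6 = -90)
K(-18)*(y(-5) - (103 - G)) = ((¼)*(-18))*(-5 - (103 - 1*(-90))) = -9*(-5 - (103 + 90))/2 = -9*(-5 - 1*193)/2 = -9*(-5 - 193)/2 = -9/2*(-198) = 891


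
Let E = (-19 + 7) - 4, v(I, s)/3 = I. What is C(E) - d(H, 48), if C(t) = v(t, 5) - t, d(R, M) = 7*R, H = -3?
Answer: -11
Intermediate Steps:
v(I, s) = 3*I
E = -16 (E = -12 - 4 = -16)
C(t) = 2*t (C(t) = 3*t - t = 2*t)
C(E) - d(H, 48) = 2*(-16) - 7*(-3) = -32 - 1*(-21) = -32 + 21 = -11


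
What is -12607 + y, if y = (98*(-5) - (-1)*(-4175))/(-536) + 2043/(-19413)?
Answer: -14565667531/1156152 ≈ -12598.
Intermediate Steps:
y = 9940733/1156152 (y = (-490 - 1*4175)*(-1/536) + 2043*(-1/19413) = (-490 - 4175)*(-1/536) - 227/2157 = -4665*(-1/536) - 227/2157 = 4665/536 - 227/2157 = 9940733/1156152 ≈ 8.5981)
-12607 + y = -12607 + 9940733/1156152 = -14565667531/1156152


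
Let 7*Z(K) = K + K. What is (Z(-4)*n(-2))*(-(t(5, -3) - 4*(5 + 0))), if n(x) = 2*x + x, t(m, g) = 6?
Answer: 96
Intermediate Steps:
Z(K) = 2*K/7 (Z(K) = (K + K)/7 = (2*K)/7 = 2*K/7)
n(x) = 3*x
(Z(-4)*n(-2))*(-(t(5, -3) - 4*(5 + 0))) = (((2/7)*(-4))*(3*(-2)))*(-(6 - 4*(5 + 0))) = (-8/7*(-6))*(-(6 - 4*5)) = 48*(-(6 - 20))/7 = 48*(-1*(-14))/7 = (48/7)*14 = 96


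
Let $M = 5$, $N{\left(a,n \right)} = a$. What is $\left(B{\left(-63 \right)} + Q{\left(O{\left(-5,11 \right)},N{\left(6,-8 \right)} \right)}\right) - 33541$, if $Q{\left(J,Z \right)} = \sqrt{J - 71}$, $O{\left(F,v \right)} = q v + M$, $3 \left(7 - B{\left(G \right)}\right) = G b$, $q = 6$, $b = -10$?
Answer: $-33744$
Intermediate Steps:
$B{\left(G \right)} = 7 + \frac{10 G}{3}$ ($B{\left(G \right)} = 7 - \frac{G \left(-10\right)}{3} = 7 - \frac{\left(-10\right) G}{3} = 7 + \frac{10 G}{3}$)
$O{\left(F,v \right)} = 5 + 6 v$ ($O{\left(F,v \right)} = 6 v + 5 = 5 + 6 v$)
$Q{\left(J,Z \right)} = \sqrt{-71 + J}$
$\left(B{\left(-63 \right)} + Q{\left(O{\left(-5,11 \right)},N{\left(6,-8 \right)} \right)}\right) - 33541 = \left(\left(7 + \frac{10}{3} \left(-63\right)\right) + \sqrt{-71 + \left(5 + 6 \cdot 11\right)}\right) - 33541 = \left(\left(7 - 210\right) + \sqrt{-71 + \left(5 + 66\right)}\right) - 33541 = \left(-203 + \sqrt{-71 + 71}\right) - 33541 = \left(-203 + \sqrt{0}\right) - 33541 = \left(-203 + 0\right) - 33541 = -203 - 33541 = -33744$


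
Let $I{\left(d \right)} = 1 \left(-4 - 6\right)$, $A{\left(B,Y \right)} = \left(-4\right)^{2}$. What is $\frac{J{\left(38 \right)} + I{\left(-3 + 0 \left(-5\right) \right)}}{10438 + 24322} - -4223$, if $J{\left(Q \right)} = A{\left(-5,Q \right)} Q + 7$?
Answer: $\frac{2668947}{632} \approx 4223.0$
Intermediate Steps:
$A{\left(B,Y \right)} = 16$
$I{\left(d \right)} = -10$ ($I{\left(d \right)} = 1 \left(-10\right) = -10$)
$J{\left(Q \right)} = 7 + 16 Q$ ($J{\left(Q \right)} = 16 Q + 7 = 7 + 16 Q$)
$\frac{J{\left(38 \right)} + I{\left(-3 + 0 \left(-5\right) \right)}}{10438 + 24322} - -4223 = \frac{\left(7 + 16 \cdot 38\right) - 10}{10438 + 24322} - -4223 = \frac{\left(7 + 608\right) - 10}{34760} + 4223 = \left(615 - 10\right) \frac{1}{34760} + 4223 = 605 \cdot \frac{1}{34760} + 4223 = \frac{11}{632} + 4223 = \frac{2668947}{632}$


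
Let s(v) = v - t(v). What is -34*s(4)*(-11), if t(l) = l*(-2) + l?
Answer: 2992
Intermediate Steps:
t(l) = -l (t(l) = -2*l + l = -l)
s(v) = 2*v (s(v) = v - (-1)*v = v + v = 2*v)
-34*s(4)*(-11) = -68*4*(-11) = -34*8*(-11) = -272*(-11) = 2992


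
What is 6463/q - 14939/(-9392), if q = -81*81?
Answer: 37314283/61620912 ≈ 0.60555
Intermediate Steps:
q = -6561
6463/q - 14939/(-9392) = 6463/(-6561) - 14939/(-9392) = 6463*(-1/6561) - 14939*(-1/9392) = -6463/6561 + 14939/9392 = 37314283/61620912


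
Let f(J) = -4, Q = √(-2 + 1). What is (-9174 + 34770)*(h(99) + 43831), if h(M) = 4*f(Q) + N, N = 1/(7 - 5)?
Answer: 1121501538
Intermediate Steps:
Q = I (Q = √(-1) = I ≈ 1.0*I)
N = ½ (N = 1/2 = ½ ≈ 0.50000)
h(M) = -31/2 (h(M) = 4*(-4) + ½ = -16 + ½ = -31/2)
(-9174 + 34770)*(h(99) + 43831) = (-9174 + 34770)*(-31/2 + 43831) = 25596*(87631/2) = 1121501538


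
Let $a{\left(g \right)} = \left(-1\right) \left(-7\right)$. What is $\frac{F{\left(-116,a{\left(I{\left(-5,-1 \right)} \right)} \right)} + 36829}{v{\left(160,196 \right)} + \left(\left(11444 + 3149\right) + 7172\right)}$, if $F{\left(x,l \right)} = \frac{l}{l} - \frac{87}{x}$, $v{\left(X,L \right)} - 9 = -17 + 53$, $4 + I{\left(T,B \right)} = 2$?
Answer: $\frac{147323}{87240} \approx 1.6887$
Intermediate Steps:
$I{\left(T,B \right)} = -2$ ($I{\left(T,B \right)} = -4 + 2 = -2$)
$v{\left(X,L \right)} = 45$ ($v{\left(X,L \right)} = 9 + \left(-17 + 53\right) = 9 + 36 = 45$)
$a{\left(g \right)} = 7$
$F{\left(x,l \right)} = 1 - \frac{87}{x}$
$\frac{F{\left(-116,a{\left(I{\left(-5,-1 \right)} \right)} \right)} + 36829}{v{\left(160,196 \right)} + \left(\left(11444 + 3149\right) + 7172\right)} = \frac{\frac{-87 - 116}{-116} + 36829}{45 + \left(\left(11444 + 3149\right) + 7172\right)} = \frac{\left(- \frac{1}{116}\right) \left(-203\right) + 36829}{45 + \left(14593 + 7172\right)} = \frac{\frac{7}{4} + 36829}{45 + 21765} = \frac{147323}{4 \cdot 21810} = \frac{147323}{4} \cdot \frac{1}{21810} = \frac{147323}{87240}$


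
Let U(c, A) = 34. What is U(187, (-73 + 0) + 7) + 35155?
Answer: 35189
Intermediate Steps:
U(187, (-73 + 0) + 7) + 35155 = 34 + 35155 = 35189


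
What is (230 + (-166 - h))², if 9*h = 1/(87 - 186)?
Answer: 3251850625/793881 ≈ 4096.1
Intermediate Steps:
h = -1/891 (h = 1/(9*(87 - 186)) = (⅑)/(-99) = (⅑)*(-1/99) = -1/891 ≈ -0.0011223)
(230 + (-166 - h))² = (230 + (-166 - 1*(-1/891)))² = (230 + (-166 + 1/891))² = (230 - 147905/891)² = (57025/891)² = 3251850625/793881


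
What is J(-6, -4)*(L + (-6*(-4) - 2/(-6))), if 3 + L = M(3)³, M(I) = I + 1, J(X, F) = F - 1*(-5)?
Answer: 256/3 ≈ 85.333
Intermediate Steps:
J(X, F) = 5 + F (J(X, F) = F + 5 = 5 + F)
M(I) = 1 + I
L = 61 (L = -3 + (1 + 3)³ = -3 + 4³ = -3 + 64 = 61)
J(-6, -4)*(L + (-6*(-4) - 2/(-6))) = (5 - 4)*(61 + (-6*(-4) - 2/(-6))) = 1*(61 + (24 - 2*(-⅙))) = 1*(61 + (24 + ⅓)) = 1*(61 + 73/3) = 1*(256/3) = 256/3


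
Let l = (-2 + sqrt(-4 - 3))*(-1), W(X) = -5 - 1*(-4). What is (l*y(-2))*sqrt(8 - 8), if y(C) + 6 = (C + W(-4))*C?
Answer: 0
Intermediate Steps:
W(X) = -1 (W(X) = -5 + 4 = -1)
y(C) = -6 + C*(-1 + C) (y(C) = -6 + (C - 1)*C = -6 + (-1 + C)*C = -6 + C*(-1 + C))
l = 2 - I*sqrt(7) (l = (-2 + sqrt(-7))*(-1) = (-2 + I*sqrt(7))*(-1) = 2 - I*sqrt(7) ≈ 2.0 - 2.6458*I)
(l*y(-2))*sqrt(8 - 8) = ((2 - I*sqrt(7))*(-6 + (-2)**2 - 1*(-2)))*sqrt(8 - 8) = ((2 - I*sqrt(7))*(-6 + 4 + 2))*sqrt(0) = ((2 - I*sqrt(7))*0)*0 = 0*0 = 0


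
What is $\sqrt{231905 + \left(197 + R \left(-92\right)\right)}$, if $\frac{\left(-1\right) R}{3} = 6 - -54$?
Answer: $\sqrt{248662} \approx 498.66$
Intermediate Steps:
$R = -180$ ($R = - 3 \left(6 - -54\right) = - 3 \left(6 + 54\right) = \left(-3\right) 60 = -180$)
$\sqrt{231905 + \left(197 + R \left(-92\right)\right)} = \sqrt{231905 + \left(197 - -16560\right)} = \sqrt{231905 + \left(197 + 16560\right)} = \sqrt{231905 + 16757} = \sqrt{248662}$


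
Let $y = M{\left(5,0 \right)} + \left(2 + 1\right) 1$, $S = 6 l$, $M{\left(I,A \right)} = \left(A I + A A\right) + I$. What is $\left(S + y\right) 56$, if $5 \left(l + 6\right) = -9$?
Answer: $- \frac{10864}{5} \approx -2172.8$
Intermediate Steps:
$l = - \frac{39}{5}$ ($l = -6 + \frac{1}{5} \left(-9\right) = -6 - \frac{9}{5} = - \frac{39}{5} \approx -7.8$)
$M{\left(I,A \right)} = I + A^{2} + A I$ ($M{\left(I,A \right)} = \left(A I + A^{2}\right) + I = \left(A^{2} + A I\right) + I = I + A^{2} + A I$)
$S = - \frac{234}{5}$ ($S = 6 \left(- \frac{39}{5}\right) = - \frac{234}{5} \approx -46.8$)
$y = 8$ ($y = \left(5 + 0^{2} + 0 \cdot 5\right) + \left(2 + 1\right) 1 = \left(5 + 0 + 0\right) + 3 \cdot 1 = 5 + 3 = 8$)
$\left(S + y\right) 56 = \left(- \frac{234}{5} + 8\right) 56 = \left(- \frac{194}{5}\right) 56 = - \frac{10864}{5}$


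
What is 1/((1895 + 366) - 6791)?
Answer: -1/4530 ≈ -0.00022075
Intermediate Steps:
1/((1895 + 366) - 6791) = 1/(2261 - 6791) = 1/(-4530) = -1/4530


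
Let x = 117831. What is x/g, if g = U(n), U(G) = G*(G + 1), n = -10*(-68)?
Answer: 39277/154360 ≈ 0.25445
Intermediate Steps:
n = 680
U(G) = G*(1 + G)
g = 463080 (g = 680*(1 + 680) = 680*681 = 463080)
x/g = 117831/463080 = 117831*(1/463080) = 39277/154360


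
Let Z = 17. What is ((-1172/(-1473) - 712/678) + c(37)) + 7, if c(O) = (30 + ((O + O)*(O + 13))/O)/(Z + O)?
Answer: 13711442/1498041 ≈ 9.1529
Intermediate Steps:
c(O) = (56 + 2*O)/(17 + O) (c(O) = (30 + ((O + O)*(O + 13))/O)/(17 + O) = (30 + ((2*O)*(13 + O))/O)/(17 + O) = (30 + (2*O*(13 + O))/O)/(17 + O) = (30 + (26 + 2*O))/(17 + O) = (56 + 2*O)/(17 + O))
((-1172/(-1473) - 712/678) + c(37)) + 7 = ((-1172/(-1473) - 712/678) + 2*(28 + 37)/(17 + 37)) + 7 = ((-1172*(-1/1473) - 712*1/678) + 2*65/54) + 7 = ((1172/1473 - 356/339) + 2*(1/54)*65) + 7 = (-14120/55483 + 65/27) + 7 = 3225155/1498041 + 7 = 13711442/1498041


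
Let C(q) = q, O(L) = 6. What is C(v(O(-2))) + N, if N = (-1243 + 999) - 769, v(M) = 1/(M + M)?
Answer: -12155/12 ≈ -1012.9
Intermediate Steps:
v(M) = 1/(2*M)
N = -1013 (N = -244 - 769 = -1013)
C(v(O(-2))) + N = (½)/6 - 1013 = (½)*(⅙) - 1013 = 1/12 - 1013 = -12155/12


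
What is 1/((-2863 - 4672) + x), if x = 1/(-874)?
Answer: -874/6585591 ≈ -0.00013271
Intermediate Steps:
x = -1/874 ≈ -0.0011442
1/((-2863 - 4672) + x) = 1/((-2863 - 4672) - 1/874) = 1/(-7535 - 1/874) = 1/(-6585591/874) = -874/6585591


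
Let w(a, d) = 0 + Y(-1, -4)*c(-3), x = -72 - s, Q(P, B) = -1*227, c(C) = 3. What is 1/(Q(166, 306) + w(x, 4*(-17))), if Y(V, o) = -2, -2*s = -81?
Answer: -1/233 ≈ -0.0042918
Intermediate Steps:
s = 81/2 (s = -½*(-81) = 81/2 ≈ 40.500)
Q(P, B) = -227
x = -225/2 (x = -72 - 1*81/2 = -72 - 81/2 = -225/2 ≈ -112.50)
w(a, d) = -6 (w(a, d) = 0 - 2*3 = 0 - 6 = -6)
1/(Q(166, 306) + w(x, 4*(-17))) = 1/(-227 - 6) = 1/(-233) = -1/233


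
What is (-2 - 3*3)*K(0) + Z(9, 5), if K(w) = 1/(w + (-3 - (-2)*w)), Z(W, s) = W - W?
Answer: 11/3 ≈ 3.6667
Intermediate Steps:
Z(W, s) = 0
K(w) = 1/(-3 + 3*w) (K(w) = 1/(w + (-3 + 2*w)) = 1/(-3 + 3*w))
(-2 - 3*3)*K(0) + Z(9, 5) = (-2 - 3*3)*(1/(3*(-1 + 0))) + 0 = (-2 - 9)*((1/3)/(-1)) + 0 = -11*(-1)/3 + 0 = -11*(-1/3) + 0 = 11/3 + 0 = 11/3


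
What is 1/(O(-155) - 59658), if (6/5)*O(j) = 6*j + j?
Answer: -6/363373 ≈ -1.6512e-5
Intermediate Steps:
O(j) = 35*j/6 (O(j) = 5*(6*j + j)/6 = 5*(7*j)/6 = 35*j/6)
1/(O(-155) - 59658) = 1/((35/6)*(-155) - 59658) = 1/(-5425/6 - 59658) = 1/(-363373/6) = -6/363373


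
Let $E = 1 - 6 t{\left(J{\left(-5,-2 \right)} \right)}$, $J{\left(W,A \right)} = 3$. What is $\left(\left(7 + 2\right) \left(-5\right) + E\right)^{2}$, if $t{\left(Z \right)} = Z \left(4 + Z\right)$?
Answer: $28900$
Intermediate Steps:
$E = -125$ ($E = 1 - 6 \cdot 3 \left(4 + 3\right) = 1 - 6 \cdot 3 \cdot 7 = 1 - 126 = -125$)
$\left(\left(7 + 2\right) \left(-5\right) + E\right)^{2} = \left(\left(7 + 2\right) \left(-5\right) - 125\right)^{2} = \left(9 \left(-5\right) - 125\right)^{2} = \left(-45 - 125\right)^{2} = \left(-170\right)^{2} = 28900$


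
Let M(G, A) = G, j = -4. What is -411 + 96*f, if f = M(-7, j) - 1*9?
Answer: -1947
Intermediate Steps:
f = -16 (f = -7 - 1*9 = -7 - 9 = -16)
-411 + 96*f = -411 + 96*(-16) = -411 - 1536 = -1947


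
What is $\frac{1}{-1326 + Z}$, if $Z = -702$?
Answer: $- \frac{1}{2028} \approx -0.0004931$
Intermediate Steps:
$\frac{1}{-1326 + Z} = \frac{1}{-1326 - 702} = \frac{1}{-2028} = - \frac{1}{2028}$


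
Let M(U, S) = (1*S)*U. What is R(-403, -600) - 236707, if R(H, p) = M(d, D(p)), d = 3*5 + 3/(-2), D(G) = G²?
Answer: 4623293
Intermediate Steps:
d = 27/2 (d = 15 + 3*(-½) = 15 - 3/2 = 27/2 ≈ 13.500)
M(U, S) = S*U
R(H, p) = 27*p²/2 (R(H, p) = p²*(27/2) = 27*p²/2)
R(-403, -600) - 236707 = (27/2)*(-600)² - 236707 = (27/2)*360000 - 236707 = 4860000 - 236707 = 4623293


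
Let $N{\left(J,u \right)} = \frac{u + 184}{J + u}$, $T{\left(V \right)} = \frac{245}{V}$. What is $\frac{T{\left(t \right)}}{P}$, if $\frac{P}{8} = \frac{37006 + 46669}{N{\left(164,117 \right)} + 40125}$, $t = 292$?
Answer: $\frac{276247937}{5492560880} \approx 0.050295$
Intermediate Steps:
$N{\left(J,u \right)} = \frac{184 + u}{J + u}$
$P = \frac{94050700}{5637713}$ ($P = 8 \frac{37006 + 46669}{\frac{184 + 117}{164 + 117} + 40125} = 8 \frac{83675}{\frac{1}{281} \cdot 301 + 40125} = 8 \frac{83675}{\frac{301}{281} + 40125} = 8 \frac{83675}{\frac{11275426}{281}} = 8 \cdot 83675 \cdot \frac{281}{11275426} = 8 \cdot \frac{23512675}{11275426} = \frac{94050700}{5637713} \approx 16.682$)
$\frac{T{\left(t \right)}}{P} = \frac{245 \cdot \frac{1}{292}}{\frac{94050700}{5637713}} = 245 \cdot \frac{1}{292} \cdot \frac{5637713}{94050700} = \frac{245}{292} \cdot \frac{5637713}{94050700} = \frac{276247937}{5492560880}$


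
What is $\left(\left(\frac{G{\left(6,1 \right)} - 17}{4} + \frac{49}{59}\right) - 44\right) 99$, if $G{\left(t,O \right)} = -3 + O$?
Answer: $- \frac{1119591}{236} \approx -4744.0$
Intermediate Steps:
$\left(\left(\frac{G{\left(6,1 \right)} - 17}{4} + \frac{49}{59}\right) - 44\right) 99 = \left(\left(\frac{\left(-3 + 1\right) - 17}{4} + \frac{49}{59}\right) - 44\right) 99 = \left(\left(\left(-2 - 17\right) \frac{1}{4} + 49 \cdot \frac{1}{59}\right) - 44\right) 99 = \left(\left(\left(-19\right) \frac{1}{4} + \frac{49}{59}\right) - 44\right) 99 = \left(\left(- \frac{19}{4} + \frac{49}{59}\right) - 44\right) 99 = \left(- \frac{925}{236} - 44\right) 99 = \left(- \frac{11309}{236}\right) 99 = - \frac{1119591}{236}$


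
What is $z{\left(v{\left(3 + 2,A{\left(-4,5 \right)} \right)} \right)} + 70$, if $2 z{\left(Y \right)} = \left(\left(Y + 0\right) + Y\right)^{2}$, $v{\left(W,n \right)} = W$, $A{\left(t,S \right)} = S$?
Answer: $120$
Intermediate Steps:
$z{\left(Y \right)} = 2 Y^{2}$ ($z{\left(Y \right)} = \frac{\left(\left(Y + 0\right) + Y\right)^{2}}{2} = \frac{\left(Y + Y\right)^{2}}{2} = \frac{\left(2 Y\right)^{2}}{2} = \frac{4 Y^{2}}{2} = 2 Y^{2}$)
$z{\left(v{\left(3 + 2,A{\left(-4,5 \right)} \right)} \right)} + 70 = 2 \left(3 + 2\right)^{2} + 70 = 2 \cdot 5^{2} + 70 = 2 \cdot 25 + 70 = 50 + 70 = 120$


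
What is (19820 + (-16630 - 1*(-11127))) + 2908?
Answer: 17225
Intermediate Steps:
(19820 + (-16630 - 1*(-11127))) + 2908 = (19820 + (-16630 + 11127)) + 2908 = (19820 - 5503) + 2908 = 14317 + 2908 = 17225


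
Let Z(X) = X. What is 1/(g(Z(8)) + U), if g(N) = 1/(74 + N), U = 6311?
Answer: 82/517503 ≈ 0.00015845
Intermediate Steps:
1/(g(Z(8)) + U) = 1/(1/(74 + 8) + 6311) = 1/(1/82 + 6311) = 1/(517503/82) = 82/517503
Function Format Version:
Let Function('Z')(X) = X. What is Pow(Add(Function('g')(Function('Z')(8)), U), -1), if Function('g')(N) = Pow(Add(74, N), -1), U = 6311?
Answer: Rational(82, 517503) ≈ 0.00015845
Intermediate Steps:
Pow(Add(Function('g')(Function('Z')(8)), U), -1) = Pow(Add(Pow(Add(74, 8), -1), 6311), -1) = Pow(Add(Pow(82, -1), 6311), -1) = Pow(Add(Rational(1, 82), 6311), -1) = Pow(Rational(517503, 82), -1) = Rational(82, 517503)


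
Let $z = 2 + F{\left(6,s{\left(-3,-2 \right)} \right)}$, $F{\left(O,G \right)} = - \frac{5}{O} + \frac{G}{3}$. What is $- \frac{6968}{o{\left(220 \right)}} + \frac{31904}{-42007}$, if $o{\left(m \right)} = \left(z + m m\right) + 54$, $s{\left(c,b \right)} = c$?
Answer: $- \frac{11031519056}{12212485075} \approx -0.9033$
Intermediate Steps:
$F{\left(O,G \right)} = - \frac{5}{O} + \frac{G}{3}$ ($F{\left(O,G \right)} = - \frac{5}{O} + G \frac{1}{3} = - \frac{5}{O} + \frac{G}{3}$)
$z = \frac{1}{6}$ ($z = 2 - \left(1 + \frac{5}{6}\right) = 2 - \frac{11}{6} = \frac{1}{6} \approx 0.16667$)
$o{\left(m \right)} = \frac{325}{6} + m^{2}$ ($o{\left(m \right)} = \left(\frac{1}{6} + m m\right) + 54 = \left(\frac{1}{6} + m^{2}\right) + 54 = \frac{325}{6} + m^{2}$)
$- \frac{6968}{o{\left(220 \right)}} + \frac{31904}{-42007} = - \frac{6968}{\frac{325}{6} + 220^{2}} + \frac{31904}{-42007} = - \frac{6968}{\frac{325}{6} + 48400} + 31904 \left(- \frac{1}{42007}\right) = - \frac{6968}{\frac{290725}{6}} - \frac{31904}{42007} = \left(-6968\right) \frac{6}{290725} - \frac{31904}{42007} = - \frac{41808}{290725} - \frac{31904}{42007} = - \frac{11031519056}{12212485075}$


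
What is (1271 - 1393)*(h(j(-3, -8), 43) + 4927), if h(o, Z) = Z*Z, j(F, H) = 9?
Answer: -826672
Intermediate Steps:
h(o, Z) = Z**2
(1271 - 1393)*(h(j(-3, -8), 43) + 4927) = (1271 - 1393)*(43**2 + 4927) = -122*(1849 + 4927) = -122*6776 = -826672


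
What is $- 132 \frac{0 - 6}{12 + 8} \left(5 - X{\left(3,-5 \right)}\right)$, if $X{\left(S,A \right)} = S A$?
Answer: $792$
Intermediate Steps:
$X{\left(S,A \right)} = A S$
$- 132 \frac{0 - 6}{12 + 8} \left(5 - X{\left(3,-5 \right)}\right) = - 132 \frac{0 - 6}{12 + 8} \left(5 - \left(-5\right) 3\right) = - 132 - \frac{6}{20} \left(5 - -15\right) = - 132 \left(-6\right) \frac{1}{20} \left(5 + 15\right) = - 132 \left(\left(- \frac{3}{10}\right) 20\right) = \left(-132\right) \left(-6\right) = 792$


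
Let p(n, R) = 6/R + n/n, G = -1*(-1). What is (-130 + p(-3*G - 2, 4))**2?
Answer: 65025/4 ≈ 16256.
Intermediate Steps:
G = 1
p(n, R) = 1 + 6/R (p(n, R) = 6/R + 1 = 1 + 6/R)
(-130 + p(-3*G - 2, 4))**2 = (-130 + (6 + 4)/4)**2 = (-130 + (1/4)*10)**2 = (-130 + 5/2)**2 = (-255/2)**2 = 65025/4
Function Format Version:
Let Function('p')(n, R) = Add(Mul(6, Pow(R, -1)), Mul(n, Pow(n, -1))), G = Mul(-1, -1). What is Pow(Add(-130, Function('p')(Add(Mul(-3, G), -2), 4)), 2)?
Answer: Rational(65025, 4) ≈ 16256.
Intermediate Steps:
G = 1
Function('p')(n, R) = Add(1, Mul(6, Pow(R, -1))) (Function('p')(n, R) = Add(Mul(6, Pow(R, -1)), 1) = Add(1, Mul(6, Pow(R, -1))))
Pow(Add(-130, Function('p')(Add(Mul(-3, G), -2), 4)), 2) = Pow(Add(-130, Mul(Pow(4, -1), Add(6, 4))), 2) = Pow(Add(-130, Mul(Rational(1, 4), 10)), 2) = Pow(Add(-130, Rational(5, 2)), 2) = Pow(Rational(-255, 2), 2) = Rational(65025, 4)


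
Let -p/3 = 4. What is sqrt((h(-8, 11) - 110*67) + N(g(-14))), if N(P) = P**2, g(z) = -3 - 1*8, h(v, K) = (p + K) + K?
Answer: I*sqrt(7239) ≈ 85.082*I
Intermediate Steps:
p = -12 (p = -3*4 = -12)
h(v, K) = -12 + 2*K (h(v, K) = (-12 + K) + K = -12 + 2*K)
g(z) = -11 (g(z) = -3 - 8 = -11)
sqrt((h(-8, 11) - 110*67) + N(g(-14))) = sqrt(((-12 + 2*11) - 110*67) + (-11)**2) = sqrt(((-12 + 22) - 7370) + 121) = sqrt((10 - 7370) + 121) = sqrt(-7360 + 121) = sqrt(-7239) = I*sqrt(7239)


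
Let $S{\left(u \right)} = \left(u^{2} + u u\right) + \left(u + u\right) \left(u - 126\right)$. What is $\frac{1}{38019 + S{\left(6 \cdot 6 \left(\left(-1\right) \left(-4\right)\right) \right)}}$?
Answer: $\frac{1}{84675} \approx 1.181 \cdot 10^{-5}$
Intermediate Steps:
$S{\left(u \right)} = 2 u^{2} + 2 u \left(-126 + u\right)$ ($S{\left(u \right)} = \left(u^{2} + u^{2}\right) + 2 u \left(-126 + u\right) = 2 u^{2} + 2 u \left(-126 + u\right)$)
$\frac{1}{38019 + S{\left(6 \cdot 6 \left(\left(-1\right) \left(-4\right)\right) \right)}} = \frac{1}{38019 + 4 \cdot 6 \cdot 6 \left(\left(-1\right) \left(-4\right)\right) \left(-63 + 6 \cdot 6 \left(\left(-1\right) \left(-4\right)\right)\right)} = \frac{1}{38019 + 4 \cdot 36 \cdot 4 \left(-63 + 36 \cdot 4\right)} = \frac{1}{38019 + 4 \cdot 144 \left(-63 + 144\right)} = \frac{1}{38019 + 4 \cdot 144 \cdot 81} = \frac{1}{38019 + 46656} = \frac{1}{84675}$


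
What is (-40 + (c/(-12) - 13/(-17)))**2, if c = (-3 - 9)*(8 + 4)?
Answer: 214369/289 ≈ 741.76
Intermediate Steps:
c = -144 (c = -12*12 = -144)
(-40 + (c/(-12) - 13/(-17)))**2 = (-40 + (-144/(-12) - 13/(-17)))**2 = (-40 + (-144*(-1/12) - 13*(-1/17)))**2 = (-40 + (12 + 13/17))**2 = (-40 + 217/17)**2 = (-463/17)**2 = 214369/289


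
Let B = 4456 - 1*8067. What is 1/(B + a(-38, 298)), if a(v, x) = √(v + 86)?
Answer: -3611/13039273 - 4*√3/13039273 ≈ -0.00027746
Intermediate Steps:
B = -3611 (B = 4456 - 8067 = -3611)
a(v, x) = √(86 + v)
1/(B + a(-38, 298)) = 1/(-3611 + √(86 - 38)) = 1/(-3611 + √48) = 1/(-3611 + 4*√3)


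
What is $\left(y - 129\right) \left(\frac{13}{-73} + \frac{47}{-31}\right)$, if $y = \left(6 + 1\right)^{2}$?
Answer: $\frac{306720}{2263} \approx 135.54$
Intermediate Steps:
$y = 49$ ($y = 7^{2} = 49$)
$\left(y - 129\right) \left(\frac{13}{-73} + \frac{47}{-31}\right) = \left(49 - 129\right) \left(\frac{13}{-73} + \frac{47}{-31}\right) = - 80 \left(13 \left(- \frac{1}{73}\right) + 47 \left(- \frac{1}{31}\right)\right) = - 80 \left(- \frac{13}{73} - \frac{47}{31}\right) = \left(-80\right) \left(- \frac{3834}{2263}\right) = \frac{306720}{2263}$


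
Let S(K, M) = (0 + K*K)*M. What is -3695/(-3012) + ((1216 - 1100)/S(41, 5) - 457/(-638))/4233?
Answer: 13980764282461/11394896428740 ≈ 1.2269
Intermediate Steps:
S(K, M) = M*K² (S(K, M) = (0 + K²)*M = K²*M = M*K²)
-3695/(-3012) + ((1216 - 1100)/S(41, 5) - 457/(-638))/4233 = -3695/(-3012) + ((1216 - 1100)/((5*41²)) - 457/(-638))/4233 = -3695*(-1/3012) + (116/((5*1681)) - 457*(-1/638))*(1/4233) = 3695/3012 + (116/8405 + 457/638)*(1/4233) = 3695/3012 + (3915093/5362390)*(1/4233) = 3695/3012 + 1305031/7566332290 = 13980764282461/11394896428740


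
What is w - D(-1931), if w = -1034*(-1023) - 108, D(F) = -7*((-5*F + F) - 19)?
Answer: 1111609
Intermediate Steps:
D(F) = 133 + 28*F (D(F) = -7*(-4*F - 19) = -7*(-19 - 4*F) = 133 + 28*F)
w = 1057674 (w = 1057782 - 108 = 1057674)
w - D(-1931) = 1057674 - (133 + 28*(-1931)) = 1057674 - (133 - 54068) = 1057674 - 1*(-53935) = 1057674 + 53935 = 1111609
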